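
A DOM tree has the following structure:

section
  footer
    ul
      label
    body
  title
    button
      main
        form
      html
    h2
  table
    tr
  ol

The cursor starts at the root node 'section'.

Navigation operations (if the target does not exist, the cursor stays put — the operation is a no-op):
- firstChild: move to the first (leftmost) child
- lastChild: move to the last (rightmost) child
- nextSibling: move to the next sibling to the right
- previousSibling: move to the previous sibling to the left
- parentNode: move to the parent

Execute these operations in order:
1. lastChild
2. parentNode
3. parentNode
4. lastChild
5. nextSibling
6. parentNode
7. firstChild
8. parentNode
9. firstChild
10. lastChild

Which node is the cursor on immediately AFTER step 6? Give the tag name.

After 1 (lastChild): ol
After 2 (parentNode): section
After 3 (parentNode): section (no-op, stayed)
After 4 (lastChild): ol
After 5 (nextSibling): ol (no-op, stayed)
After 6 (parentNode): section

Answer: section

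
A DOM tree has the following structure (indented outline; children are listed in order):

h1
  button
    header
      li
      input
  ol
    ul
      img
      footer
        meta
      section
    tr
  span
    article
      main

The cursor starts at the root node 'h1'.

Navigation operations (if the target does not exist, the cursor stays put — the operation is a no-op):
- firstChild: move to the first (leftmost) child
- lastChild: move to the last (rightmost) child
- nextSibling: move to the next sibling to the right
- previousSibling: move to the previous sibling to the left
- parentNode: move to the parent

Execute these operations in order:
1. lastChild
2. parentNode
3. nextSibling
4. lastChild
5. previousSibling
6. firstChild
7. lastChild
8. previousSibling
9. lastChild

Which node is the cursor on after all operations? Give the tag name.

After 1 (lastChild): span
After 2 (parentNode): h1
After 3 (nextSibling): h1 (no-op, stayed)
After 4 (lastChild): span
After 5 (previousSibling): ol
After 6 (firstChild): ul
After 7 (lastChild): section
After 8 (previousSibling): footer
After 9 (lastChild): meta

Answer: meta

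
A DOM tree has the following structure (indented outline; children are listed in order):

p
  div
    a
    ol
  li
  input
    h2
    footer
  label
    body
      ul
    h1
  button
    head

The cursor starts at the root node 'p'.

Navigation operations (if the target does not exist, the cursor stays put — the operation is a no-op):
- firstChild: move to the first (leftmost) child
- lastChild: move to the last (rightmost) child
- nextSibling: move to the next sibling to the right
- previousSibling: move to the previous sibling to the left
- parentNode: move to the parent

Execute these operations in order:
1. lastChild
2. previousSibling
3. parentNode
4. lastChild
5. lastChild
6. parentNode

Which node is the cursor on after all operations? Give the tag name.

After 1 (lastChild): button
After 2 (previousSibling): label
After 3 (parentNode): p
After 4 (lastChild): button
After 5 (lastChild): head
After 6 (parentNode): button

Answer: button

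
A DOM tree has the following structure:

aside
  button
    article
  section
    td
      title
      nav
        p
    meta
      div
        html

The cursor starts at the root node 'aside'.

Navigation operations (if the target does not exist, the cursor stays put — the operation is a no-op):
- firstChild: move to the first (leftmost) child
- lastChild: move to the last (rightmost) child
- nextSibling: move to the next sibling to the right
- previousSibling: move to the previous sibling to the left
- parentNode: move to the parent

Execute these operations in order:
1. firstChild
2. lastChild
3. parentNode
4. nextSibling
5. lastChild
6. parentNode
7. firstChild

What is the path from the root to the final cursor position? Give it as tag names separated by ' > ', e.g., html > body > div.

After 1 (firstChild): button
After 2 (lastChild): article
After 3 (parentNode): button
After 4 (nextSibling): section
After 5 (lastChild): meta
After 6 (parentNode): section
After 7 (firstChild): td

Answer: aside > section > td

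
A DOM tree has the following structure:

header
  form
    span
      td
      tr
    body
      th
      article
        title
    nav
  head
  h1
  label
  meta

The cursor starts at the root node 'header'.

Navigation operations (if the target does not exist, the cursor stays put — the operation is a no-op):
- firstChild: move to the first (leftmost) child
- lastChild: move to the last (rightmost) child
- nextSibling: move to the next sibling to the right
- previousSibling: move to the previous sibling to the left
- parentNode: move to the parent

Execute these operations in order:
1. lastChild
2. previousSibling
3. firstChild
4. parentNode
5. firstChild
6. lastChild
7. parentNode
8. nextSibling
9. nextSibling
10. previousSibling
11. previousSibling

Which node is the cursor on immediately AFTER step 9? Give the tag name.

Answer: h1

Derivation:
After 1 (lastChild): meta
After 2 (previousSibling): label
After 3 (firstChild): label (no-op, stayed)
After 4 (parentNode): header
After 5 (firstChild): form
After 6 (lastChild): nav
After 7 (parentNode): form
After 8 (nextSibling): head
After 9 (nextSibling): h1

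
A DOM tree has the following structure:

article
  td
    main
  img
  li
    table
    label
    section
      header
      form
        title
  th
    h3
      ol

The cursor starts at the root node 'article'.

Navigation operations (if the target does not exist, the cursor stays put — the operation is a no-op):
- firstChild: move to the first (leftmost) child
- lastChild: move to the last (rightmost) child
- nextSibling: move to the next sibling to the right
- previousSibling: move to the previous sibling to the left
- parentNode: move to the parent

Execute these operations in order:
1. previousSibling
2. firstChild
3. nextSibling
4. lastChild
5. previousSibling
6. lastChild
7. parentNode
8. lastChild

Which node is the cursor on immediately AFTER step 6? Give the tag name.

After 1 (previousSibling): article (no-op, stayed)
After 2 (firstChild): td
After 3 (nextSibling): img
After 4 (lastChild): img (no-op, stayed)
After 5 (previousSibling): td
After 6 (lastChild): main

Answer: main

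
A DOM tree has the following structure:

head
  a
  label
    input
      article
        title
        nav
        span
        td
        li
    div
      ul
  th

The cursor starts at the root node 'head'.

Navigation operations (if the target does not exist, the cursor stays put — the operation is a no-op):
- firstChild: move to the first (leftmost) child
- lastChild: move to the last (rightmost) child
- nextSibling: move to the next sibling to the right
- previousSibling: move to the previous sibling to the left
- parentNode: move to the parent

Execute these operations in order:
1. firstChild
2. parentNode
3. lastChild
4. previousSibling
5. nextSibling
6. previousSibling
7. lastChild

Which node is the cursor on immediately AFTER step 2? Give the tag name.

After 1 (firstChild): a
After 2 (parentNode): head

Answer: head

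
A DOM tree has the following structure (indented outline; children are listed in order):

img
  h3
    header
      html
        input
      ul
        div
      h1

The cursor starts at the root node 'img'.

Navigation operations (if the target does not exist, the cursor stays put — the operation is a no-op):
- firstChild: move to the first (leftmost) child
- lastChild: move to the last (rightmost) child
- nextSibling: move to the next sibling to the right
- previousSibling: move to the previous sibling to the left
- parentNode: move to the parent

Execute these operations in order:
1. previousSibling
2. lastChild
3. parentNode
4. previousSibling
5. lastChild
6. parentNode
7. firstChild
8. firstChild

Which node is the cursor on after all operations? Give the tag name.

Answer: header

Derivation:
After 1 (previousSibling): img (no-op, stayed)
After 2 (lastChild): h3
After 3 (parentNode): img
After 4 (previousSibling): img (no-op, stayed)
After 5 (lastChild): h3
After 6 (parentNode): img
After 7 (firstChild): h3
After 8 (firstChild): header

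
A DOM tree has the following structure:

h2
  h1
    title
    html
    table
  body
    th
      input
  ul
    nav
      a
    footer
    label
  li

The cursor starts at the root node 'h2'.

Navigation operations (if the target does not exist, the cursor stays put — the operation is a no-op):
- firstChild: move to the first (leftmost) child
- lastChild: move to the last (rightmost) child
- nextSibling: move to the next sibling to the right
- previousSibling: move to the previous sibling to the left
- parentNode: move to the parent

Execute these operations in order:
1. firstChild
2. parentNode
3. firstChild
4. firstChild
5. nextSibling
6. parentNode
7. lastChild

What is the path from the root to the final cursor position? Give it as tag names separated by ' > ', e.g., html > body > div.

After 1 (firstChild): h1
After 2 (parentNode): h2
After 3 (firstChild): h1
After 4 (firstChild): title
After 5 (nextSibling): html
After 6 (parentNode): h1
After 7 (lastChild): table

Answer: h2 > h1 > table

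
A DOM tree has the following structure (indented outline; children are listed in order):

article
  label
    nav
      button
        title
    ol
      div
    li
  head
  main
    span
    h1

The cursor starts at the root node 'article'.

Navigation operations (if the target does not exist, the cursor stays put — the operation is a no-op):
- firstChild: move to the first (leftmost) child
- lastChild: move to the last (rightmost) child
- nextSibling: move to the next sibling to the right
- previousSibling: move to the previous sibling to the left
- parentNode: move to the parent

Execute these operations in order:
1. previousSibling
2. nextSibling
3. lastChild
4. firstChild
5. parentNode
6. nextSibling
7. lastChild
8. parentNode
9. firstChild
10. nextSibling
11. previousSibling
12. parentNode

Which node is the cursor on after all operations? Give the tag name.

After 1 (previousSibling): article (no-op, stayed)
After 2 (nextSibling): article (no-op, stayed)
After 3 (lastChild): main
After 4 (firstChild): span
After 5 (parentNode): main
After 6 (nextSibling): main (no-op, stayed)
After 7 (lastChild): h1
After 8 (parentNode): main
After 9 (firstChild): span
After 10 (nextSibling): h1
After 11 (previousSibling): span
After 12 (parentNode): main

Answer: main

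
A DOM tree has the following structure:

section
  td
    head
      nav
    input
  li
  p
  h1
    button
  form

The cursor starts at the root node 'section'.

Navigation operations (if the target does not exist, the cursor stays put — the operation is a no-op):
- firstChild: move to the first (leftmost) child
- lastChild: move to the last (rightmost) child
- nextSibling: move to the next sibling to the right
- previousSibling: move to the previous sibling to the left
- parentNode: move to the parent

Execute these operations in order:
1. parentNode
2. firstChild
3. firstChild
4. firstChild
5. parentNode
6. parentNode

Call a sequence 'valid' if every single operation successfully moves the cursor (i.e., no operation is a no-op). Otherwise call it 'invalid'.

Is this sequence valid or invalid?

After 1 (parentNode): section (no-op, stayed)
After 2 (firstChild): td
After 3 (firstChild): head
After 4 (firstChild): nav
After 5 (parentNode): head
After 6 (parentNode): td

Answer: invalid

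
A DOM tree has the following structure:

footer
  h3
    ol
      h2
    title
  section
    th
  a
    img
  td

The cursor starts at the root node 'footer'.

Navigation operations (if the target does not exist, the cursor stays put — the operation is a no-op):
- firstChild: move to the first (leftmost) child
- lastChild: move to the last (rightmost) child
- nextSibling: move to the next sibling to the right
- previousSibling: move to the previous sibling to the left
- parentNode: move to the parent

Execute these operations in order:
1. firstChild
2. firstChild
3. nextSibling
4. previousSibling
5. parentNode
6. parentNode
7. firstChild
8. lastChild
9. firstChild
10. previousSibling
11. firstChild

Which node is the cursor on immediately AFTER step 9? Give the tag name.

Answer: title

Derivation:
After 1 (firstChild): h3
After 2 (firstChild): ol
After 3 (nextSibling): title
After 4 (previousSibling): ol
After 5 (parentNode): h3
After 6 (parentNode): footer
After 7 (firstChild): h3
After 8 (lastChild): title
After 9 (firstChild): title (no-op, stayed)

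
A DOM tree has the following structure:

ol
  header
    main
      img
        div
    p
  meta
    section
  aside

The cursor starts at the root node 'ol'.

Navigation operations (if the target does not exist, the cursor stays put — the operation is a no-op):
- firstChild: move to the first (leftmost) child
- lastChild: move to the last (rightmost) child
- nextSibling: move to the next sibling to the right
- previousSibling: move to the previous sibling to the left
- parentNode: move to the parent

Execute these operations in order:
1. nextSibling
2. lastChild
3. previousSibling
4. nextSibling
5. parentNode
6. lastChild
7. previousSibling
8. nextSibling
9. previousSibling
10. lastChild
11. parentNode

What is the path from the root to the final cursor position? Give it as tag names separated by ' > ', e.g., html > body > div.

Answer: ol > meta

Derivation:
After 1 (nextSibling): ol (no-op, stayed)
After 2 (lastChild): aside
After 3 (previousSibling): meta
After 4 (nextSibling): aside
After 5 (parentNode): ol
After 6 (lastChild): aside
After 7 (previousSibling): meta
After 8 (nextSibling): aside
After 9 (previousSibling): meta
After 10 (lastChild): section
After 11 (parentNode): meta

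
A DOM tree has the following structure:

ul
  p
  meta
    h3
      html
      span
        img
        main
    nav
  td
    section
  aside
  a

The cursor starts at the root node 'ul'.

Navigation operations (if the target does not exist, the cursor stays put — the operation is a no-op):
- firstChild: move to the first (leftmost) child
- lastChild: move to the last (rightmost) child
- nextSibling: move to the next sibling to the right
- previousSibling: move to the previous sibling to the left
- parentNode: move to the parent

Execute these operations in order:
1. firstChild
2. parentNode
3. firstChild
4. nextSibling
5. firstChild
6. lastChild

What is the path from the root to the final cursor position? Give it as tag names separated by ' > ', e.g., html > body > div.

Answer: ul > meta > h3 > span

Derivation:
After 1 (firstChild): p
After 2 (parentNode): ul
After 3 (firstChild): p
After 4 (nextSibling): meta
After 5 (firstChild): h3
After 6 (lastChild): span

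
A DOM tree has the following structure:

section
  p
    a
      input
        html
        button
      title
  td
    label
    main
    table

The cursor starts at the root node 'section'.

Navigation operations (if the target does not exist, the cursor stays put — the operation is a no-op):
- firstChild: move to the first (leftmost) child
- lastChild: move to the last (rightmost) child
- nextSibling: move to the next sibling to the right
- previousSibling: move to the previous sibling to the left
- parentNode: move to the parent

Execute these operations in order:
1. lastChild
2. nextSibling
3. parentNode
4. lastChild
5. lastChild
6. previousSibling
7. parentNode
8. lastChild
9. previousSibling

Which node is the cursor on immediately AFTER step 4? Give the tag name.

After 1 (lastChild): td
After 2 (nextSibling): td (no-op, stayed)
After 3 (parentNode): section
After 4 (lastChild): td

Answer: td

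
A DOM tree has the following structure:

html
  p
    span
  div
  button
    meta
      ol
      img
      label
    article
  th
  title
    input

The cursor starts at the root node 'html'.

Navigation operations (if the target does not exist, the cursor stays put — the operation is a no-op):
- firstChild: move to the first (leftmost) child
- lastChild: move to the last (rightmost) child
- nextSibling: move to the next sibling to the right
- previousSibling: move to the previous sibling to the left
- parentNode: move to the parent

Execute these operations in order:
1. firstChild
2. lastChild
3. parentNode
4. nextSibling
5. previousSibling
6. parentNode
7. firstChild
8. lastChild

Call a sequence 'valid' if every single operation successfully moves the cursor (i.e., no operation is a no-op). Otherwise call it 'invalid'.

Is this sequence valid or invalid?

After 1 (firstChild): p
After 2 (lastChild): span
After 3 (parentNode): p
After 4 (nextSibling): div
After 5 (previousSibling): p
After 6 (parentNode): html
After 7 (firstChild): p
After 8 (lastChild): span

Answer: valid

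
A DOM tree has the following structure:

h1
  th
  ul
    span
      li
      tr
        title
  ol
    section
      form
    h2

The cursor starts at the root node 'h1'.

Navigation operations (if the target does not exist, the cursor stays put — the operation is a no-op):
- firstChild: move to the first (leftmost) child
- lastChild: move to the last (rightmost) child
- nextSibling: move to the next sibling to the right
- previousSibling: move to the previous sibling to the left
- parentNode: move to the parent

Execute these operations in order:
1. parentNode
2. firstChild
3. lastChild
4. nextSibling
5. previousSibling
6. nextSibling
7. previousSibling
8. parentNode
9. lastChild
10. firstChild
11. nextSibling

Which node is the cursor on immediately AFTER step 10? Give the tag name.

Answer: section

Derivation:
After 1 (parentNode): h1 (no-op, stayed)
After 2 (firstChild): th
After 3 (lastChild): th (no-op, stayed)
After 4 (nextSibling): ul
After 5 (previousSibling): th
After 6 (nextSibling): ul
After 7 (previousSibling): th
After 8 (parentNode): h1
After 9 (lastChild): ol
After 10 (firstChild): section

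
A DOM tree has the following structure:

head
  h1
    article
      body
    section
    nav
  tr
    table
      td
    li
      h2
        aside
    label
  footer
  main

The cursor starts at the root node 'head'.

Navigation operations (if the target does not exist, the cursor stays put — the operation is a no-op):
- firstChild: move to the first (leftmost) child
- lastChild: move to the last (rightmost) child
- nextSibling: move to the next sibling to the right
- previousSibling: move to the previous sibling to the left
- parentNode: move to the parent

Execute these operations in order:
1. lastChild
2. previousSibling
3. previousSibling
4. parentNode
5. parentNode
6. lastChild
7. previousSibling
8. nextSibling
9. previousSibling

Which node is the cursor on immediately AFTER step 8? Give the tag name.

After 1 (lastChild): main
After 2 (previousSibling): footer
After 3 (previousSibling): tr
After 4 (parentNode): head
After 5 (parentNode): head (no-op, stayed)
After 6 (lastChild): main
After 7 (previousSibling): footer
After 8 (nextSibling): main

Answer: main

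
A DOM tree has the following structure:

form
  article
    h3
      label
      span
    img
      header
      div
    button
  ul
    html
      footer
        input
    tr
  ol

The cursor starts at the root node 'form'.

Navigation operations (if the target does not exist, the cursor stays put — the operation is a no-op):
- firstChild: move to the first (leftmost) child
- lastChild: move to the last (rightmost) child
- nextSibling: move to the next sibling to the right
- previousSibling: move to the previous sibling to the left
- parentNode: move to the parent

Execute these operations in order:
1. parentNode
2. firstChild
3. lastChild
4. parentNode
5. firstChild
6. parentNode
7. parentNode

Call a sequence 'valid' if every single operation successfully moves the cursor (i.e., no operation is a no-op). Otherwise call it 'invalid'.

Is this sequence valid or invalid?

After 1 (parentNode): form (no-op, stayed)
After 2 (firstChild): article
After 3 (lastChild): button
After 4 (parentNode): article
After 5 (firstChild): h3
After 6 (parentNode): article
After 7 (parentNode): form

Answer: invalid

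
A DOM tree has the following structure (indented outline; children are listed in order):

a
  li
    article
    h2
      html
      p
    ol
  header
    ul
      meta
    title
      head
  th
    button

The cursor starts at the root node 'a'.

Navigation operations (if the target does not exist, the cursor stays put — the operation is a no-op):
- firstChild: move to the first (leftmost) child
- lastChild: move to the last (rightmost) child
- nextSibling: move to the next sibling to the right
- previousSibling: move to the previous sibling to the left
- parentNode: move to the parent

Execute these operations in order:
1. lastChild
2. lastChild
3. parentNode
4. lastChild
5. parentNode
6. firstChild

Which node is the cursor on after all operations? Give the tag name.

Answer: button

Derivation:
After 1 (lastChild): th
After 2 (lastChild): button
After 3 (parentNode): th
After 4 (lastChild): button
After 5 (parentNode): th
After 6 (firstChild): button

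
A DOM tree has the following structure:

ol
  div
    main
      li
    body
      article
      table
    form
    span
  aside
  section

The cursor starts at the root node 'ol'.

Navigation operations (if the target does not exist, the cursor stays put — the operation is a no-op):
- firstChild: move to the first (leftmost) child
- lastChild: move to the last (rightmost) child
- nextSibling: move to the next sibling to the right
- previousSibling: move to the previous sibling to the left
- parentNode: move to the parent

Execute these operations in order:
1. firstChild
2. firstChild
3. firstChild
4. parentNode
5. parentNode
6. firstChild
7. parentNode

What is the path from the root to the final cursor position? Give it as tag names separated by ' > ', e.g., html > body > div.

Answer: ol > div

Derivation:
After 1 (firstChild): div
After 2 (firstChild): main
After 3 (firstChild): li
After 4 (parentNode): main
After 5 (parentNode): div
After 6 (firstChild): main
After 7 (parentNode): div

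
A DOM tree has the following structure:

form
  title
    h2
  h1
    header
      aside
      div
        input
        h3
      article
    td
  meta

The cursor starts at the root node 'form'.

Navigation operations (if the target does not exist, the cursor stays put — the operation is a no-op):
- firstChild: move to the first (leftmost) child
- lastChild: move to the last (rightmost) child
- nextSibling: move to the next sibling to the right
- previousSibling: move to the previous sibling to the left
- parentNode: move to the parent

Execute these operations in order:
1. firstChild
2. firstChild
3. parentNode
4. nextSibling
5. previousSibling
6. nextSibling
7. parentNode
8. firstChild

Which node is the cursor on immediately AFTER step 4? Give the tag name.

After 1 (firstChild): title
After 2 (firstChild): h2
After 3 (parentNode): title
After 4 (nextSibling): h1

Answer: h1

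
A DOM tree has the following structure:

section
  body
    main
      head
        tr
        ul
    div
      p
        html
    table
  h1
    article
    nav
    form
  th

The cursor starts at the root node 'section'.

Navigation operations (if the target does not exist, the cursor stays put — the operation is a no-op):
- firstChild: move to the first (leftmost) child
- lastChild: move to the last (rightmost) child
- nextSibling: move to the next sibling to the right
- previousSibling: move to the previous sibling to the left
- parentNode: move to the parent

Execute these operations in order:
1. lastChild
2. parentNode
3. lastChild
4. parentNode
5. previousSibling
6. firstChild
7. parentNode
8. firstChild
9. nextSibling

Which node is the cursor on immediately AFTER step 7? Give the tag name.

Answer: section

Derivation:
After 1 (lastChild): th
After 2 (parentNode): section
After 3 (lastChild): th
After 4 (parentNode): section
After 5 (previousSibling): section (no-op, stayed)
After 6 (firstChild): body
After 7 (parentNode): section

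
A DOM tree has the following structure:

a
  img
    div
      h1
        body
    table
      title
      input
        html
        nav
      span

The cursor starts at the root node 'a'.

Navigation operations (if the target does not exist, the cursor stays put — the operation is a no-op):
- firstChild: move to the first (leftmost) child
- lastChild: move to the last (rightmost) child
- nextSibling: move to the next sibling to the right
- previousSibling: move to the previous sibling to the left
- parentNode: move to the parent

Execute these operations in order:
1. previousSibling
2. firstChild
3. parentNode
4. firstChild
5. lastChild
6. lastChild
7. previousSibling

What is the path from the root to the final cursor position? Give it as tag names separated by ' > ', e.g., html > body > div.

After 1 (previousSibling): a (no-op, stayed)
After 2 (firstChild): img
After 3 (parentNode): a
After 4 (firstChild): img
After 5 (lastChild): table
After 6 (lastChild): span
After 7 (previousSibling): input

Answer: a > img > table > input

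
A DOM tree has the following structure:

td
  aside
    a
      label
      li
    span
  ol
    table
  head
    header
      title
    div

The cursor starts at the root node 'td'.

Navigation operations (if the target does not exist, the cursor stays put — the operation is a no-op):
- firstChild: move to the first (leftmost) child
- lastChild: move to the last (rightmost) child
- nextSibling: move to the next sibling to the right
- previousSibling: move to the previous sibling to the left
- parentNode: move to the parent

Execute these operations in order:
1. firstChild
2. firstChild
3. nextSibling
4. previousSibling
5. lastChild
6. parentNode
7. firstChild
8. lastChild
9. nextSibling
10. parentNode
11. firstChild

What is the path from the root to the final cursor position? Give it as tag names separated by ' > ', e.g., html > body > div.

After 1 (firstChild): aside
After 2 (firstChild): a
After 3 (nextSibling): span
After 4 (previousSibling): a
After 5 (lastChild): li
After 6 (parentNode): a
After 7 (firstChild): label
After 8 (lastChild): label (no-op, stayed)
After 9 (nextSibling): li
After 10 (parentNode): a
After 11 (firstChild): label

Answer: td > aside > a > label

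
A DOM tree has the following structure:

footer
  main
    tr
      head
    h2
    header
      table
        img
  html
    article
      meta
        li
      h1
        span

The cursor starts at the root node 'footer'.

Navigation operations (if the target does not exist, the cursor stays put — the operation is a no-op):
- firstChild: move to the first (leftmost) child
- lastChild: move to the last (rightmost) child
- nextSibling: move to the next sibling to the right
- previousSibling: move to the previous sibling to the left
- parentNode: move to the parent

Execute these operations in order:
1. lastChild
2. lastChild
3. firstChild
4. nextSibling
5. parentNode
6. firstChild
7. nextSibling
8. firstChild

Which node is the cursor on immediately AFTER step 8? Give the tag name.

Answer: span

Derivation:
After 1 (lastChild): html
After 2 (lastChild): article
After 3 (firstChild): meta
After 4 (nextSibling): h1
After 5 (parentNode): article
After 6 (firstChild): meta
After 7 (nextSibling): h1
After 8 (firstChild): span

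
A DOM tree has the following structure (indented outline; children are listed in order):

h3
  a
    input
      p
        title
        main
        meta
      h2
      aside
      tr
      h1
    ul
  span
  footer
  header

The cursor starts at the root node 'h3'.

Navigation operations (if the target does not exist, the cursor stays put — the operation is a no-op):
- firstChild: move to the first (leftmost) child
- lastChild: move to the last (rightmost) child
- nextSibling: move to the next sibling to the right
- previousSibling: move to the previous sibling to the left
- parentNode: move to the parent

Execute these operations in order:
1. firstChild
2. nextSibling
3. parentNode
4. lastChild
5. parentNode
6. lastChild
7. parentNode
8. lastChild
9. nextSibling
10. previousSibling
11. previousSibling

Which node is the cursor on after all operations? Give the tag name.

After 1 (firstChild): a
After 2 (nextSibling): span
After 3 (parentNode): h3
After 4 (lastChild): header
After 5 (parentNode): h3
After 6 (lastChild): header
After 7 (parentNode): h3
After 8 (lastChild): header
After 9 (nextSibling): header (no-op, stayed)
After 10 (previousSibling): footer
After 11 (previousSibling): span

Answer: span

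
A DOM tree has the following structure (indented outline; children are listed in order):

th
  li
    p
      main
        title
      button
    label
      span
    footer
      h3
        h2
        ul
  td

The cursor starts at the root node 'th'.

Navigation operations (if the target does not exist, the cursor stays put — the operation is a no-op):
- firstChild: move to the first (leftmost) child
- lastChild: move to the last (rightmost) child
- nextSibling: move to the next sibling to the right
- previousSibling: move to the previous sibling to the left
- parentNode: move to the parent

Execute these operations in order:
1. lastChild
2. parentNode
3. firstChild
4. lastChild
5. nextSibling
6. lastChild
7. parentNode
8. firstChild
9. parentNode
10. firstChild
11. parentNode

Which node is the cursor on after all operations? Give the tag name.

After 1 (lastChild): td
After 2 (parentNode): th
After 3 (firstChild): li
After 4 (lastChild): footer
After 5 (nextSibling): footer (no-op, stayed)
After 6 (lastChild): h3
After 7 (parentNode): footer
After 8 (firstChild): h3
After 9 (parentNode): footer
After 10 (firstChild): h3
After 11 (parentNode): footer

Answer: footer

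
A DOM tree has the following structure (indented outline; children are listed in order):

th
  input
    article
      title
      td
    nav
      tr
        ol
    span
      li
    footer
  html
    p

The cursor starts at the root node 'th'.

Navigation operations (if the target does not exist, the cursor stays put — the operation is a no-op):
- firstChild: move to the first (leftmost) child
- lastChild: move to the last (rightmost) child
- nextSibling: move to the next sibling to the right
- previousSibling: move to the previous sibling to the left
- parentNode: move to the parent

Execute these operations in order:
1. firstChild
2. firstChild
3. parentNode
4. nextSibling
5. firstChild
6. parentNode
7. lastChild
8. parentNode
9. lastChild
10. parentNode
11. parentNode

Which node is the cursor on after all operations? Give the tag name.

After 1 (firstChild): input
After 2 (firstChild): article
After 3 (parentNode): input
After 4 (nextSibling): html
After 5 (firstChild): p
After 6 (parentNode): html
After 7 (lastChild): p
After 8 (parentNode): html
After 9 (lastChild): p
After 10 (parentNode): html
After 11 (parentNode): th

Answer: th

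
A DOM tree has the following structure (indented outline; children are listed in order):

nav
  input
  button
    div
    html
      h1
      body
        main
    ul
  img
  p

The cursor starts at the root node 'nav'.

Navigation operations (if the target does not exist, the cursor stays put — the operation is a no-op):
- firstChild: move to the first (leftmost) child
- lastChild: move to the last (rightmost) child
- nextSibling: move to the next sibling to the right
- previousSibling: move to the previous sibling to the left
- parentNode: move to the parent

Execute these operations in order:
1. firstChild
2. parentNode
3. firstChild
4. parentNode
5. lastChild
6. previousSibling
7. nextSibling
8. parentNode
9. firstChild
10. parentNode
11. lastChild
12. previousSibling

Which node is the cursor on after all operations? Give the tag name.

Answer: img

Derivation:
After 1 (firstChild): input
After 2 (parentNode): nav
After 3 (firstChild): input
After 4 (parentNode): nav
After 5 (lastChild): p
After 6 (previousSibling): img
After 7 (nextSibling): p
After 8 (parentNode): nav
After 9 (firstChild): input
After 10 (parentNode): nav
After 11 (lastChild): p
After 12 (previousSibling): img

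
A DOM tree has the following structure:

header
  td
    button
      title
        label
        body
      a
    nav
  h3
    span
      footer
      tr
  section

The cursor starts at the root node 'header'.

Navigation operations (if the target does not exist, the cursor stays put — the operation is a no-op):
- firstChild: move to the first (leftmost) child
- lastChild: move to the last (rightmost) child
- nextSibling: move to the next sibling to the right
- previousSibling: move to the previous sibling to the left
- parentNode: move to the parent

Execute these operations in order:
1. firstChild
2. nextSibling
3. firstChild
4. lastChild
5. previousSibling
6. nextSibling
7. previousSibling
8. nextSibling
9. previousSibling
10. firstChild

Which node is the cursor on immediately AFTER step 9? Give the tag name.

Answer: footer

Derivation:
After 1 (firstChild): td
After 2 (nextSibling): h3
After 3 (firstChild): span
After 4 (lastChild): tr
After 5 (previousSibling): footer
After 6 (nextSibling): tr
After 7 (previousSibling): footer
After 8 (nextSibling): tr
After 9 (previousSibling): footer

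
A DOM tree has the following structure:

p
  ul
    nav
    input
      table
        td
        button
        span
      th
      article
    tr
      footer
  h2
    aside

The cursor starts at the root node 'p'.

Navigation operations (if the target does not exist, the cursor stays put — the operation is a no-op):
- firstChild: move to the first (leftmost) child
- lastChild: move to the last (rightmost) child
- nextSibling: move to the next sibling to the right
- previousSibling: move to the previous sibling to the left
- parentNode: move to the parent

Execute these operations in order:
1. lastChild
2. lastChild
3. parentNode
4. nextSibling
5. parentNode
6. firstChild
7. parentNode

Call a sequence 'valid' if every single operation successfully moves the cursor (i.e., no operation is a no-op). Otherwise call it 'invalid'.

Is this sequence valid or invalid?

Answer: invalid

Derivation:
After 1 (lastChild): h2
After 2 (lastChild): aside
After 3 (parentNode): h2
After 4 (nextSibling): h2 (no-op, stayed)
After 5 (parentNode): p
After 6 (firstChild): ul
After 7 (parentNode): p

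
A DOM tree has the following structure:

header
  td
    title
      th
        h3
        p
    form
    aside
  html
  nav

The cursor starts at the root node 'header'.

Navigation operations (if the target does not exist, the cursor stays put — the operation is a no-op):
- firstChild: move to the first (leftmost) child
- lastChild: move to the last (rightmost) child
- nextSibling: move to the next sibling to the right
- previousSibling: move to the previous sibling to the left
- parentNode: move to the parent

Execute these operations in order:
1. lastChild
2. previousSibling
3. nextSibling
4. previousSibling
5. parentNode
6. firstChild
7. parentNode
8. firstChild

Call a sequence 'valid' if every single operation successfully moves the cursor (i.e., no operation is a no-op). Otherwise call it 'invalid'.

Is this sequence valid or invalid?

After 1 (lastChild): nav
After 2 (previousSibling): html
After 3 (nextSibling): nav
After 4 (previousSibling): html
After 5 (parentNode): header
After 6 (firstChild): td
After 7 (parentNode): header
After 8 (firstChild): td

Answer: valid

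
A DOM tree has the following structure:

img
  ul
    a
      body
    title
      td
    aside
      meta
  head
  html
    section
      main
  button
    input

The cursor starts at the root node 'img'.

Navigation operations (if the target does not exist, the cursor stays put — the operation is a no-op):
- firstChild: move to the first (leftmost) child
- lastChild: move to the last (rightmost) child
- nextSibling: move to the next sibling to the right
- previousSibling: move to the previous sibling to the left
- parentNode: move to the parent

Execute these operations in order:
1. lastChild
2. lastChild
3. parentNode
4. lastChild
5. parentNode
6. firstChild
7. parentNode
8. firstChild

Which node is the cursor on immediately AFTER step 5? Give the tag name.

Answer: button

Derivation:
After 1 (lastChild): button
After 2 (lastChild): input
After 3 (parentNode): button
After 4 (lastChild): input
After 5 (parentNode): button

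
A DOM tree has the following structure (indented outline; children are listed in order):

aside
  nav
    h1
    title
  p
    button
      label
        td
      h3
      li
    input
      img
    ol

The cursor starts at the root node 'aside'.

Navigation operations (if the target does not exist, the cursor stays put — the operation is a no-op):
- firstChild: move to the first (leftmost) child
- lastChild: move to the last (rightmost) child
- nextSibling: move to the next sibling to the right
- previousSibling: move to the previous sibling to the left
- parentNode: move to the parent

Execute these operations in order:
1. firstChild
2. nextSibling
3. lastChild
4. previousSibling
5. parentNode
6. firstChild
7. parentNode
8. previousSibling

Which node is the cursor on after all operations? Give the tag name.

After 1 (firstChild): nav
After 2 (nextSibling): p
After 3 (lastChild): ol
After 4 (previousSibling): input
After 5 (parentNode): p
After 6 (firstChild): button
After 7 (parentNode): p
After 8 (previousSibling): nav

Answer: nav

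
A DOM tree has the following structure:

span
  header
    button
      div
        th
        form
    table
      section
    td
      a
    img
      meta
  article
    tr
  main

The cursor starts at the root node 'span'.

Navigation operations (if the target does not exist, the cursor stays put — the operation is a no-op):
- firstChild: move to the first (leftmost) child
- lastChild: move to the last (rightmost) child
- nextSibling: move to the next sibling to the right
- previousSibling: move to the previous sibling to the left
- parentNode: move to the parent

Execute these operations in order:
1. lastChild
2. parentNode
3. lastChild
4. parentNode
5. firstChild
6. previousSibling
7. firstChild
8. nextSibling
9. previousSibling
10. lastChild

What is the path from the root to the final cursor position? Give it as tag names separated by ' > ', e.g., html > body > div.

After 1 (lastChild): main
After 2 (parentNode): span
After 3 (lastChild): main
After 4 (parentNode): span
After 5 (firstChild): header
After 6 (previousSibling): header (no-op, stayed)
After 7 (firstChild): button
After 8 (nextSibling): table
After 9 (previousSibling): button
After 10 (lastChild): div

Answer: span > header > button > div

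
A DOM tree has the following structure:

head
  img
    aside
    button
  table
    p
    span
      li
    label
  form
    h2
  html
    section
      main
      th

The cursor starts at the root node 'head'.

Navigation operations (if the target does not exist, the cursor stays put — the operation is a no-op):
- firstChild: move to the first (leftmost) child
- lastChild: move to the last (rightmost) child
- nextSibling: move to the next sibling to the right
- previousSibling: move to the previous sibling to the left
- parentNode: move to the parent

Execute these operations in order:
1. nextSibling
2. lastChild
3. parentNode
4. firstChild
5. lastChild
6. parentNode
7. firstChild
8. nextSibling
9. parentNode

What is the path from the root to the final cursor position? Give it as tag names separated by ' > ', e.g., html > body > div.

After 1 (nextSibling): head (no-op, stayed)
After 2 (lastChild): html
After 3 (parentNode): head
After 4 (firstChild): img
After 5 (lastChild): button
After 6 (parentNode): img
After 7 (firstChild): aside
After 8 (nextSibling): button
After 9 (parentNode): img

Answer: head > img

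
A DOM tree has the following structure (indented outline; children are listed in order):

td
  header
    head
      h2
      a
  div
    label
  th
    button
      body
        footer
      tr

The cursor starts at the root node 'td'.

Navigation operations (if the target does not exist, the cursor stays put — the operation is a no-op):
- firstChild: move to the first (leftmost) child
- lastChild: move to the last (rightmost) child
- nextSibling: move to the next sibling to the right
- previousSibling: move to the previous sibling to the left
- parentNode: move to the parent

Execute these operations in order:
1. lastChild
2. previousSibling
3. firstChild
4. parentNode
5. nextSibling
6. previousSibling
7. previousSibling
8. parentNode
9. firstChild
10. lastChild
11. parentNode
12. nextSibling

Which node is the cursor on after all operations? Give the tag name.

After 1 (lastChild): th
After 2 (previousSibling): div
After 3 (firstChild): label
After 4 (parentNode): div
After 5 (nextSibling): th
After 6 (previousSibling): div
After 7 (previousSibling): header
After 8 (parentNode): td
After 9 (firstChild): header
After 10 (lastChild): head
After 11 (parentNode): header
After 12 (nextSibling): div

Answer: div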